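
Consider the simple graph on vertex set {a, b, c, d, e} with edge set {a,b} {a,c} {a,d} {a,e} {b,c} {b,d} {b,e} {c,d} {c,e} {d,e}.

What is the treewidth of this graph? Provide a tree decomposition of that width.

Treewidth 4.
One optimal decomposition is:
Bags: B1 = {a, b, c, d, e}
Tree: (single bag)

A single bag containing all 5 vertices is trivially a valid decomposition of width 4. Conversely, {a, b, c, d, e} is a clique of size 5, and the vertices of any clique must share a bag in every tree decomposition; so some bag has ≥ 5 vertices and tw(G) ≥ 4. Hence tw(G) = 4 exactly.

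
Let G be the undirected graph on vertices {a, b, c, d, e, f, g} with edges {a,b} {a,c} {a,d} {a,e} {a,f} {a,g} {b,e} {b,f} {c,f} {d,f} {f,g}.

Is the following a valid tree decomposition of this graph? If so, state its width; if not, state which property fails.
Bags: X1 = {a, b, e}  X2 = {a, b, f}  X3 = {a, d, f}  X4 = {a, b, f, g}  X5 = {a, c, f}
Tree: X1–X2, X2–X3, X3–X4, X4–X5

A tree decomposition must satisfy three properties: every vertex lies in some bag; for every edge, both endpoints lie together in some bag; and for every vertex, the bags containing it form a connected subtree. Here bags containing vertex b are not connected in the tree, so the decomposition is invalid.

No — bags containing vertex b are not connected in the tree.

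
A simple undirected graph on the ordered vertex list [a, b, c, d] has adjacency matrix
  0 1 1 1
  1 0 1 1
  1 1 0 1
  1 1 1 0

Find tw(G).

3

A width-3 tree decomposition is:
Bags: B1 = {a, b, c, d}
Tree: (single bag)
With just one bag of size 4, the width is 4 − 1 = 3, so tw(G) ≤ 3. On the other hand G contains the 4-clique {a, b, c, d}. A clique must lie in a single bag of any decomposition, so no decomposition can have width below 3. Combining the bounds, tw(G) = 3.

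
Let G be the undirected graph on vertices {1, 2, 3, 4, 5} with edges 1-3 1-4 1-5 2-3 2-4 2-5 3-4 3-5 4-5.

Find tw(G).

A width-3 tree decomposition is:
Bags: B1 = {2, 3, 4, 5}  B2 = {1, 3, 4, 5}
Tree: B1–B2
The largest bag has 4 vertices, giving width 3; this decomposition certifies tw(G) ≤ 3. On the other hand G contains the 4-clique {1, 3, 4, 5}. A clique must lie in a single bag of any decomposition, so no decomposition can have width below 3. Hence tw(G) = 3 exactly.

3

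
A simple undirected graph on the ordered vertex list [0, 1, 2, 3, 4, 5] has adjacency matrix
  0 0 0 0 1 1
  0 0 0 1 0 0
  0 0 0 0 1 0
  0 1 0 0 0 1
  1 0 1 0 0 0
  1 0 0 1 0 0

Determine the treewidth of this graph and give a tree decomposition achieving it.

Treewidth 1.
One optimal decomposition is:
Bags: B1 = {1, 3}  B2 = {3, 5}  B3 = {0, 5}  B4 = {0, 4}  B5 = {2, 4}
Tree: B1–B2, B2–B3, B3–B4, B4–B5

Every bag has size at most 2, so the width is 2 − 1 = 1 and tw(G) ≤ 1. G has an edge, so its treewidth is at least 1. Combining the bounds, tw(G) = 1.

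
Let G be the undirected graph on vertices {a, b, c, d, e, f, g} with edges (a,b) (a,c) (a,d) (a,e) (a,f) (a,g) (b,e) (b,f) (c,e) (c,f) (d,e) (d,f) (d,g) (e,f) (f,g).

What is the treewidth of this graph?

A width-3 tree decomposition is:
Bags: B1 = {a, c, e, f}  B2 = {a, d, e, f}  B3 = {a, b, e, f}  B4 = {a, d, f, g}
Tree: B1–B2, B2–B3, B2–B4
Each bag holds 4 vertices, so the decomposition has width 3, which upper-bounds the treewidth. Conversely, {a, d, f, g} is a clique of size 4, and the vertices of any clique must share a bag in every tree decomposition; so some bag has ≥ 4 vertices and tw(G) ≥ 3. Combining the bounds, tw(G) = 3.

3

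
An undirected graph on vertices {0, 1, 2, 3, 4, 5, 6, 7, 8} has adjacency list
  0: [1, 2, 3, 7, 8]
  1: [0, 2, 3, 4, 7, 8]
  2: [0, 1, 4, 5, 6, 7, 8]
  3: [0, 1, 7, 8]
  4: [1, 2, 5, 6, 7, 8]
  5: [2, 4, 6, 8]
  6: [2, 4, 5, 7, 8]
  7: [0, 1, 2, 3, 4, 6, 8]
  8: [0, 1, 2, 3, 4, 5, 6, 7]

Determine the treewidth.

A width-4 tree decomposition is:
Bags: B1 = {0, 1, 3, 7, 8}  B2 = {0, 1, 2, 7, 8}  B3 = {1, 2, 4, 7, 8}  B4 = {2, 4, 6, 7, 8}  B5 = {2, 4, 5, 6, 8}
Tree: B1–B2, B2–B3, B3–B4, B4–B5
Each bag holds 5 vertices, so the decomposition has width 4, which upper-bounds the treewidth. On the other hand G contains the 5-clique {0, 1, 2, 7, 8}. A clique must lie in a single bag of any decomposition, so no decomposition can have width below 4. The upper and lower bounds meet at 4, so that is the treewidth.

4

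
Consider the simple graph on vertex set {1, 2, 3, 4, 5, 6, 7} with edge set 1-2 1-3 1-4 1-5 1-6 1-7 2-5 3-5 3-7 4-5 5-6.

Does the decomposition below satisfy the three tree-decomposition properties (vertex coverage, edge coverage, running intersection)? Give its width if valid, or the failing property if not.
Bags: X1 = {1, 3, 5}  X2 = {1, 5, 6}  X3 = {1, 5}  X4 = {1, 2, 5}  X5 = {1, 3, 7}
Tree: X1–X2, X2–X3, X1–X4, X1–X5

A tree decomposition must satisfy three properties: every vertex lies in some bag; for every edge, both endpoints lie together in some bag; and for every vertex, the bags containing it form a connected subtree. Here vertex 4 appears in no bag, so the decomposition is invalid.

No — vertex 4 appears in no bag.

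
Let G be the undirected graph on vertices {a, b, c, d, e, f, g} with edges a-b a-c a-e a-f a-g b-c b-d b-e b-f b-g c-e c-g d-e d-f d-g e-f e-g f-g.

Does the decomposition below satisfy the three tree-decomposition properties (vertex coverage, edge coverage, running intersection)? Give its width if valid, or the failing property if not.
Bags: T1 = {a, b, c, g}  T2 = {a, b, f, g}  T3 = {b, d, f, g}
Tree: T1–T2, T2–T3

A tree decomposition must satisfy three properties: every vertex lies in some bag; for every edge, both endpoints lie together in some bag; and for every vertex, the bags containing it form a connected subtree. Here vertex e appears in no bag, so the decomposition is invalid.

No — vertex e appears in no bag.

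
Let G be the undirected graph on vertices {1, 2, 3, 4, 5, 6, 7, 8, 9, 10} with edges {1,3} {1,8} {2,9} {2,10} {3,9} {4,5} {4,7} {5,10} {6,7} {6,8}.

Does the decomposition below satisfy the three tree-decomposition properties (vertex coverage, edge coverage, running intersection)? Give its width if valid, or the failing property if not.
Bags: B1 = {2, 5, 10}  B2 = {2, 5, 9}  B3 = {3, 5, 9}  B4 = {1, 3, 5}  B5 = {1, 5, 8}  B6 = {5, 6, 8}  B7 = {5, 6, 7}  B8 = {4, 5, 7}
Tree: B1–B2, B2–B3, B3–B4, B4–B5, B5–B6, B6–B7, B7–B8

Yes; width 2.

Vertex coverage: the bags together contain {1, 2, 3, 4, 5, 6, 7, 8, 9, 10}, the full vertex set. Edge coverage: each edge of G has both endpoints in at least one bag. Running intersection: for every vertex, the bags containing it form a connected subtree. All three properties hold, so this is a valid tree decomposition of width max|bag| − 1 = 2, and hence tw(G) ≤ 2.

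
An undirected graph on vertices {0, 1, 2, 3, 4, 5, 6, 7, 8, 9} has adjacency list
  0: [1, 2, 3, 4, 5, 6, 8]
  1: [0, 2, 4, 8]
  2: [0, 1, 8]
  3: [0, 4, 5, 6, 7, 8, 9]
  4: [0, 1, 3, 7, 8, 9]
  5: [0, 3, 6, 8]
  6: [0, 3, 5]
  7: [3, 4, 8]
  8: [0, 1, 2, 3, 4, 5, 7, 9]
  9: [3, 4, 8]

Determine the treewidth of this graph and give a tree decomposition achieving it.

Treewidth 3.
One optimal decomposition is:
Bags: B1 = {0, 3, 5, 6}  B2 = {0, 3, 5, 8}  B3 = {0, 3, 4, 8}  B4 = {0, 1, 4, 8}  B5 = {0, 1, 2, 8}  B6 = {3, 4, 7, 8}  B7 = {3, 4, 8, 9}
Tree: B1–B2, B2–B3, B3–B4, B4–B5, B3–B6, B3–B7

Every bag has size at most 4, so the width is 4 − 1 = 3 and tw(G) ≤ 3. For the lower bound, the 4 vertices {0, 1, 2, 8} are pairwise adjacent, and any tree decomposition puts a clique entirely inside one bag — forcing width ≥ 3. Therefore the treewidth is 3.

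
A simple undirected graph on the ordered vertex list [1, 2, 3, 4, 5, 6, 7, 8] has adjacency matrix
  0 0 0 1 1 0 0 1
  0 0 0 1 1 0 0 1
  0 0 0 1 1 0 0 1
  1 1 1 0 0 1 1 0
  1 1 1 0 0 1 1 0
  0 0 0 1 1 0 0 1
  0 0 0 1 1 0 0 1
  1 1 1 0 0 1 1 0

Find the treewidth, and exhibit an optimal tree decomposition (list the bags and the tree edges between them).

Every bag has size at most 4, so the width is 4 − 1 = 3 and tw(G) ≤ 3. For the lower bound: the 4 vertex sets {1,4}, {7,8}, {5}, {6} are disjoint, each induces a connected subgraph, and every pair is joined by at least one edge of G. Contracting each set to a single vertex therefore yields K_{4} as a minor, and since treewidth is minor-monotone, tw(G) ≥ tw(K_{4}) = 3. Combining the bounds, tw(G) = 3.

Treewidth 3.
One optimal decomposition is:
Bags: B1 = {1, 4, 5, 8}  B2 = {4, 5, 7, 8}  B3 = {4, 5, 6, 8}  B4 = {2, 4, 5, 8}  B5 = {3, 4, 5, 8}
Tree: B1–B2, B2–B3, B3–B4, B4–B5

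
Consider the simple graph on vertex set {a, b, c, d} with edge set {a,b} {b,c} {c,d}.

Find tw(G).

1

A width-1 tree decomposition is:
Bags: B1 = {c, d}  B2 = {b, c}  B3 = {a, b}
Tree: B1–B2, B2–B3
Every bag has size at most 2, so the width is 2 − 1 = 1 and tw(G) ≤ 1. G has an edge, so its treewidth is at least 1. Combining the bounds, tw(G) = 1.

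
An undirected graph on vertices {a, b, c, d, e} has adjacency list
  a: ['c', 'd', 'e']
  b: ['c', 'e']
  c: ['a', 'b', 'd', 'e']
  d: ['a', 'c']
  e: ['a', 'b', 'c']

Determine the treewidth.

2

A width-2 tree decomposition is:
Bags: B1 = {a, c, e}  B2 = {b, c, e}  B3 = {a, c, d}
Tree: B1–B2, B1–B3
Every bag has size at most 3, so the width is 3 − 1 = 2 and tw(G) ≤ 2. Conversely, {a, c, d} is a clique of size 3, and the vertices of any clique must share a bag in every tree decomposition; so some bag has ≥ 3 vertices and tw(G) ≥ 2. The upper and lower bounds meet at 2, so that is the treewidth.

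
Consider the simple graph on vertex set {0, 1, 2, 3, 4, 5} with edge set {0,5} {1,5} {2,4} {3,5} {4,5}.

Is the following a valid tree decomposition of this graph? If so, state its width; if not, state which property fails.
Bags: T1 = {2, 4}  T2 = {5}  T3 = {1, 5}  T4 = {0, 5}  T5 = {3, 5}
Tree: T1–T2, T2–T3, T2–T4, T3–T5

No — edge (4,5) lies in no bag.

A tree decomposition must satisfy three properties: every vertex lies in some bag; for every edge, both endpoints lie together in some bag; and for every vertex, the bags containing it form a connected subtree. Here edge (4,5) lies in no bag, so the decomposition is invalid.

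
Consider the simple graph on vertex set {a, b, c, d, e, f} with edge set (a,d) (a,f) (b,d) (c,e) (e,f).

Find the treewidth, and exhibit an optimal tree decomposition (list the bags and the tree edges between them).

Treewidth 1.
One optimal decomposition is:
Bags: B1 = {b, d}  B2 = {a, d}  B3 = {a, f}  B4 = {e, f}  B5 = {c, e}
Tree: B1–B2, B2–B3, B3–B4, B4–B5

Every bag has size at most 2, so the width is 2 − 1 = 1 and tw(G) ≤ 1. Since G has at least one edge (e.g. b–d), it is not an edgeless graph, so tw(G) ≥ 1. Hence tw(G) = 1 exactly.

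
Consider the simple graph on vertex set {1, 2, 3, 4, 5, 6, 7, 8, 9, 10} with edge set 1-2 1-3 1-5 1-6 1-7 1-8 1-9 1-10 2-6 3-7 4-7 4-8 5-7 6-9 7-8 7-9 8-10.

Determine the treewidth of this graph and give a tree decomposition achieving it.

Treewidth 2.
One optimal decomposition is:
Bags: B1 = {1, 5, 7}  B2 = {1, 7, 8}  B3 = {1, 7, 9}  B4 = {1, 6, 9}  B5 = {1, 8, 10}  B6 = {1, 3, 7}  B7 = {4, 7, 8}  B8 = {1, 2, 6}
Tree: B1–B2, B2–B3, B3–B4, B2–B5, B3–B6, B2–B7, B4–B8

The largest bag has 3 vertices, giving width 2; this decomposition certifies tw(G) ≤ 2. For the lower bound, the 3 vertices {1, 2, 6} are pairwise adjacent, and any tree decomposition puts a clique entirely inside one bag — forcing width ≥ 2. Combining the bounds, tw(G) = 2.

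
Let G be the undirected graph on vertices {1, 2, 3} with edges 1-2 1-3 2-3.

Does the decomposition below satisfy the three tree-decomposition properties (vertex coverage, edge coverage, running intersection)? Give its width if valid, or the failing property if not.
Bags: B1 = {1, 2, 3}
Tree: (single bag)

Vertex coverage: the bags together contain {1, 2, 3}, the full vertex set. Edge coverage: each edge of G has both endpoints in at least one bag. Running intersection: for every vertex, the bags containing it form a connected subtree. All three properties hold, so this is a valid tree decomposition of width max|bag| − 1 = 2, and hence tw(G) ≤ 2.

Yes; width 2.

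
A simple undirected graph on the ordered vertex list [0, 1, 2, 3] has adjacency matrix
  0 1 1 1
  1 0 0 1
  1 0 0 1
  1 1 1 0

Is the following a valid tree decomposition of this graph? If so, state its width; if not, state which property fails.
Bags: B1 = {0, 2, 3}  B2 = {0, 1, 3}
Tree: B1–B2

Yes; width 2.

Vertex coverage: the bags together contain {0, 1, 2, 3}, the full vertex set. Edge coverage: each edge of G has both endpoints in at least one bag. Running intersection: for every vertex, the bags containing it form a connected subtree. All three properties hold, so this is a valid tree decomposition of width max|bag| − 1 = 2, and hence tw(G) ≤ 2.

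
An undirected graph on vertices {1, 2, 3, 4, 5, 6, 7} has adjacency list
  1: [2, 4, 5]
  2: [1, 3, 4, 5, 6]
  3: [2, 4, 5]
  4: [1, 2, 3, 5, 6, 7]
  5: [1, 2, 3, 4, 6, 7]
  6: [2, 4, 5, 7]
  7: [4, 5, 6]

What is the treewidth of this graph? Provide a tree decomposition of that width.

Every bag has size at most 4, so the width is 4 − 1 = 3 and tw(G) ≤ 3. Conversely, {1, 2, 4, 5} is a clique of size 4, and the vertices of any clique must share a bag in every tree decomposition; so some bag has ≥ 4 vertices and tw(G) ≥ 3. Hence tw(G) = 3 exactly.

Treewidth 3.
One optimal decomposition is:
Bags: B1 = {2, 4, 5, 6}  B2 = {1, 2, 4, 5}  B3 = {2, 3, 4, 5}  B4 = {4, 5, 6, 7}
Tree: B1–B2, B2–B3, B1–B4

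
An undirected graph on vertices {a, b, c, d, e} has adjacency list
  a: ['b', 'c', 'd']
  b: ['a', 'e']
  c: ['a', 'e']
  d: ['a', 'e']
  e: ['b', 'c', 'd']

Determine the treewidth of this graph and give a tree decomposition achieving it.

Every bag has size at most 3, so the width is 3 − 1 = 2 and tw(G) ≤ 2. The edges e–c–a–d–e form a cycle, so G is not a tree and its treewidth is at least 2. The upper and lower bounds meet at 2, so that is the treewidth.

Treewidth 2.
One such decomposition:
Bags: B1 = {a, c, e}  B2 = {a, d, e}  B3 = {a, b, e}
Tree: B1–B2, B2–B3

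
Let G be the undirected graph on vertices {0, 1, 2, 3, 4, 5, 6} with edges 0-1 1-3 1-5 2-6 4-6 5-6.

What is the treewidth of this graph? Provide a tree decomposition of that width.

The largest bag has 2 vertices, giving width 1; this decomposition certifies tw(G) ≤ 1. G has an edge, so its treewidth is at least 1. Hence tw(G) = 1 exactly.

Treewidth 1.
One such decomposition:
Bags: B1 = {5, 6}  B2 = {1, 5}  B3 = {1, 3}  B4 = {4, 6}  B5 = {0, 1}  B6 = {2, 6}
Tree: B1–B2, B2–B3, B1–B4, B2–B5, B4–B6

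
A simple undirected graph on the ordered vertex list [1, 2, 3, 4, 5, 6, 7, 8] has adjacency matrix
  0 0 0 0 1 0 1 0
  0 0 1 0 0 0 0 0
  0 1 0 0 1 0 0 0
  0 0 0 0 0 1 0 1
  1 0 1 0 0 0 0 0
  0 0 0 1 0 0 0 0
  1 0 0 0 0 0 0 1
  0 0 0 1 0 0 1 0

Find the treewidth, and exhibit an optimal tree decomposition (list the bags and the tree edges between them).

Each bag holds 2 vertices, so the decomposition has width 1, which upper-bounds the treewidth. Any graph with an edge has treewidth ≥ 1, and G has the edge 6–4. Hence tw(G) = 1 exactly.

Treewidth 1.
One such decomposition:
Bags: B1 = {4, 6}  B2 = {4, 8}  B3 = {7, 8}  B4 = {1, 7}  B5 = {1, 5}  B6 = {3, 5}  B7 = {2, 3}
Tree: B1–B2, B2–B3, B3–B4, B4–B5, B5–B6, B6–B7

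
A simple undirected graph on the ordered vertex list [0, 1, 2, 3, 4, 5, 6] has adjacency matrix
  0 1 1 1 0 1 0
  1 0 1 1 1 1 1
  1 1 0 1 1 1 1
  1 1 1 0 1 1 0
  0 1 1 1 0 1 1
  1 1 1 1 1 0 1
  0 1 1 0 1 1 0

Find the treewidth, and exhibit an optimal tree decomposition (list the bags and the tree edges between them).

Treewidth 4.
Bags: B1 = {1, 2, 3, 4, 5}  B2 = {0, 1, 2, 3, 5}  B3 = {1, 2, 4, 5, 6}
Tree: B1–B2, B1–B3

Every bag has size at most 5, so the width is 5 − 1 = 4 and tw(G) ≤ 4. For the lower bound, the 5 vertices {0, 1, 2, 3, 5} are pairwise adjacent, and any tree decomposition puts a clique entirely inside one bag — forcing width ≥ 4. The upper and lower bounds meet at 4, so that is the treewidth.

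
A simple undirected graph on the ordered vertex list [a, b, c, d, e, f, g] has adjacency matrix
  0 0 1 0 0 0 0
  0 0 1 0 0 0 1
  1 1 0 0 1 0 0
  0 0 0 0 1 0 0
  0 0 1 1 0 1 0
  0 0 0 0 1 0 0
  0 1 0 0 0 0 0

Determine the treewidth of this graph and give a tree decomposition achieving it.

Every bag has size at most 2, so the width is 2 − 1 = 1 and tw(G) ≤ 1. G has an edge, so its treewidth is at least 1. Hence tw(G) = 1 exactly.

Treewidth 1.
One such decomposition:
Bags: B1 = {c, e}  B2 = {d, e}  B3 = {a, c}  B4 = {e, f}  B5 = {b, c}  B6 = {b, g}
Tree: B1–B2, B1–B3, B2–B4, B3–B5, B5–B6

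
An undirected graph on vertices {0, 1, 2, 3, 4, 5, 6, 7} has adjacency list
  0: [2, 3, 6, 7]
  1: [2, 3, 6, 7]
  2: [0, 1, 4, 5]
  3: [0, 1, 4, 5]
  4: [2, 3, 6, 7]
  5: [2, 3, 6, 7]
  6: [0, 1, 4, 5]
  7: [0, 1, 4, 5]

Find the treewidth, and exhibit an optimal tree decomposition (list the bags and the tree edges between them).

Treewidth 4.
One such decomposition:
Bags: B1 = {2, 3, 4, 6, 7}  B2 = {1, 2, 3, 6, 7}  B3 = {0, 2, 3, 6, 7}  B4 = {2, 3, 5, 6, 7}
Tree: B1–B2, B2–B3, B3–B4

The largest bag has 5 vertices, giving width 4; this decomposition certifies tw(G) ≤ 4. For the lower bound: the 5 vertex sets {4,6}, {1,3}, {0,7}, {2}, {5} are disjoint, each induces a connected subgraph, and every pair is joined by at least one edge of G. Contracting each set to a single vertex therefore yields K_{5} as a minor, and since treewidth is minor-monotone, tw(G) ≥ tw(K_{5}) = 4. Therefore the treewidth is 4.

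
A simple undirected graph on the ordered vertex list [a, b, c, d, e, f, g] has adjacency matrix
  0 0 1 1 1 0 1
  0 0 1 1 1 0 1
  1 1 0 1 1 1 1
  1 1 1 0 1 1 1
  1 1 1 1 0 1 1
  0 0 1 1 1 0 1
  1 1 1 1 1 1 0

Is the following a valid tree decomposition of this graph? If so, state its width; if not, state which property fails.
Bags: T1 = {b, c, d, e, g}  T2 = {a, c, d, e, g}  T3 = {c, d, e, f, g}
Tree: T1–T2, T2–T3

Vertex coverage: the bags together contain {a, b, c, d, e, f, g}, the full vertex set. Edge coverage: each edge of G has both endpoints in at least one bag. Running intersection: for every vertex, the bags containing it form a connected subtree. All three properties hold, so this is a valid tree decomposition of width max|bag| − 1 = 4, and hence tw(G) ≤ 4.

Yes; width 4.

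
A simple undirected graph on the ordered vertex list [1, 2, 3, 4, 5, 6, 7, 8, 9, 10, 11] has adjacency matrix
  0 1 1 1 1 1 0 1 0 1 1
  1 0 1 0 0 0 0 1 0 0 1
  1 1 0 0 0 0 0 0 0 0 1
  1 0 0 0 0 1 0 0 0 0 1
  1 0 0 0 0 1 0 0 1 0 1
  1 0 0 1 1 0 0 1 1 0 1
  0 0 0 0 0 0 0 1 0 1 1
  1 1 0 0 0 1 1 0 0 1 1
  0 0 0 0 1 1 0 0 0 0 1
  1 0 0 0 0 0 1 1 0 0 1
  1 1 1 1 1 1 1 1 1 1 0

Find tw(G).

A width-3 tree decomposition is:
Bags: B1 = {1, 4, 6, 11}  B2 = {1, 6, 8, 11}  B3 = {1, 2, 8, 11}  B4 = {1, 8, 10, 11}  B5 = {1, 5, 6, 11}  B6 = {5, 6, 9, 11}  B7 = {7, 8, 10, 11}  B8 = {1, 2, 3, 11}
Tree: B1–B2, B2–B3, B3–B4, B1–B5, B5–B6, B4–B7, B3–B8
Each bag holds 4 vertices, so the decomposition has width 3, which upper-bounds the treewidth. On the other hand G contains the 4-clique {1, 8, 10, 11}. A clique must lie in a single bag of any decomposition, so no decomposition can have width below 3. Combining the bounds, tw(G) = 3.

3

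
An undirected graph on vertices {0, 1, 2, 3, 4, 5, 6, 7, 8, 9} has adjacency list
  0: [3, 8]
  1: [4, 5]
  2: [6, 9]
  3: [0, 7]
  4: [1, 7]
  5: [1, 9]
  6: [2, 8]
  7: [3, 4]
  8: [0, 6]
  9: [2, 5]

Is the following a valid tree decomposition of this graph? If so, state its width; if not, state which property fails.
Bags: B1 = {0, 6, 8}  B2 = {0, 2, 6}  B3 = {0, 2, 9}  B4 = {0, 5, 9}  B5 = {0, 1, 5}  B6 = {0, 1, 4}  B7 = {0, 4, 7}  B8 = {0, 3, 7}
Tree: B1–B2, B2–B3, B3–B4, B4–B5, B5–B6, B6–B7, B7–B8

Checking the three conditions: (i) the bags cover all of {0, 1, 2, 3, 4, 5, 6, 7, 8, 9}; (ii) for each edge, some bag contains both endpoints; (iii) the bags containing any fixed vertex form a subtree. All hold, so the decomposition is valid with width 3 − 1 = 2.

Yes; width 2.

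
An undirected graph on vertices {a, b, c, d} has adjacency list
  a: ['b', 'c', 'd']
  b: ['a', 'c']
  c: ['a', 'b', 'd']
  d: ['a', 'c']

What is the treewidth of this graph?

2

A width-2 tree decomposition is:
Bags: B1 = {a, c, d}  B2 = {a, b, c}
Tree: B1–B2
Each bag holds 3 vertices, so the decomposition has width 2, which upper-bounds the treewidth. On the other hand G contains the 3-clique {a, c, d}. A clique must lie in a single bag of any decomposition, so no decomposition can have width below 2. Combining the bounds, tw(G) = 2.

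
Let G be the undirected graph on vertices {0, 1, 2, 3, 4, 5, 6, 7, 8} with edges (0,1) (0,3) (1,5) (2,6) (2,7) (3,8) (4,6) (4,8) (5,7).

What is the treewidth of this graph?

A width-2 tree decomposition is:
Bags: B1 = {0, 1, 5}  B2 = {0, 3, 5}  B3 = {3, 5, 8}  B4 = {4, 5, 8}  B5 = {4, 5, 6}  B6 = {2, 5, 6}  B7 = {2, 5, 7}
Tree: B1–B2, B2–B3, B3–B4, B4–B5, B5–B6, B6–B7
Each bag holds 3 vertices, so the decomposition has width 2, which upper-bounds the treewidth. Since 5–1–0–3–8–4–6–2–7–5 is a cycle in G, G is not acyclic. Forests are exactly the graphs of treewidth ≤ 1, so tw(G) ≥ 2. Hence tw(G) = 2 exactly.

2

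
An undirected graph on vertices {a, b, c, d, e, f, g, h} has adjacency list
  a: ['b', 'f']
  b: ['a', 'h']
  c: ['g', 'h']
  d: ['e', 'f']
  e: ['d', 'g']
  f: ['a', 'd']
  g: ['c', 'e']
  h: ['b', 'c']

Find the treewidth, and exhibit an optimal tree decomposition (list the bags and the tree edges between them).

Treewidth 2.
One such decomposition:
Bags: B1 = {d, e, g}  B2 = {c, d, g}  B3 = {c, d, h}  B4 = {b, d, h}  B5 = {a, b, d}  B6 = {a, d, f}
Tree: B1–B2, B2–B3, B3–B4, B4–B5, B5–B6

Each bag holds 3 vertices, so the decomposition has width 2, which upper-bounds the treewidth. For the lower bound, G contains the cycle d–e–g–c–h–b–a–f–d, so G is not a forest; only forests have treewidth ≤ 1, hence tw(G) ≥ 2. The upper and lower bounds meet at 2, so that is the treewidth.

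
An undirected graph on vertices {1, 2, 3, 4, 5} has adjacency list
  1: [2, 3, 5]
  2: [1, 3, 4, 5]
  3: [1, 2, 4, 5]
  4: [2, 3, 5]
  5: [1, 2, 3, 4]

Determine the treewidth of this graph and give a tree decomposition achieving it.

The largest bag has 4 vertices, giving width 3; this decomposition certifies tw(G) ≤ 3. On the other hand G contains the 4-clique {1, 2, 3, 5}. A clique must lie in a single bag of any decomposition, so no decomposition can have width below 3. Therefore the treewidth is 3.

Treewidth 3.
Bags: B1 = {2, 3, 4, 5}  B2 = {1, 2, 3, 5}
Tree: B1–B2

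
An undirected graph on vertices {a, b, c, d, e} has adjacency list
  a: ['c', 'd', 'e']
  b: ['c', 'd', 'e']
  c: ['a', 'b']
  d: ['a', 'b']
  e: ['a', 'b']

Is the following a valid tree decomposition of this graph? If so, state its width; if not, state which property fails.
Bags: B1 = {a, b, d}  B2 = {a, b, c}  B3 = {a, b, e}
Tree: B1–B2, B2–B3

Vertex coverage: the bags together contain {a, b, c, d, e}, the full vertex set. Edge coverage: each edge of G has both endpoints in at least one bag. Running intersection: for every vertex, the bags containing it form a connected subtree. All three properties hold, so this is a valid tree decomposition of width max|bag| − 1 = 2, and hence tw(G) ≤ 2.

Yes; width 2.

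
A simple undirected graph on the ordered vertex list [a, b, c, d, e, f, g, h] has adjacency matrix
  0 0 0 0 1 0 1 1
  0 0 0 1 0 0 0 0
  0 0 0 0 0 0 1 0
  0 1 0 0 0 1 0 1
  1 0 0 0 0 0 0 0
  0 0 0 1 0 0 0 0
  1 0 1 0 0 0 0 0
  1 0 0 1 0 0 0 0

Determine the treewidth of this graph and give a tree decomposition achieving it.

Treewidth 1.
One optimal decomposition is:
Bags: B1 = {a, h}  B2 = {d, h}  B3 = {d, f}  B4 = {b, d}  B5 = {a, g}  B6 = {c, g}  B7 = {a, e}
Tree: B1–B2, B2–B3, B3–B4, B1–B5, B5–B6, B5–B7

Each bag holds 2 vertices, so the decomposition has width 1, which upper-bounds the treewidth. G has an edge, so its treewidth is at least 1. Hence tw(G) = 1 exactly.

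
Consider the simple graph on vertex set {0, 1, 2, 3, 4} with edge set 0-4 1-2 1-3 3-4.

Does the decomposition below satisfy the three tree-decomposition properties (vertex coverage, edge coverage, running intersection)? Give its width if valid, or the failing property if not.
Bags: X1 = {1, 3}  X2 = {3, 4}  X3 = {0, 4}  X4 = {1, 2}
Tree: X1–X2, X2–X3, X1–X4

Yes; width 1.

Checking the three conditions: (i) the bags cover all of {0, 1, 2, 3, 4}; (ii) for each edge, some bag contains both endpoints; (iii) the bags containing any fixed vertex form a subtree. All hold, so the decomposition is valid with width 2 − 1 = 1.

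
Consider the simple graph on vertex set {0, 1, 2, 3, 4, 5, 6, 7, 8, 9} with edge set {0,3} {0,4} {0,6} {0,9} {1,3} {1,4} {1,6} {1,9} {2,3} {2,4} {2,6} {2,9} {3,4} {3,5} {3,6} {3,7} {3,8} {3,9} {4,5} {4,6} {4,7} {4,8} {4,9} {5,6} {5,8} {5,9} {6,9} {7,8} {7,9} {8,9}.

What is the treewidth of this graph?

4

A width-4 tree decomposition is:
Bags: B1 = {0, 3, 4, 6, 9}  B2 = {1, 3, 4, 6, 9}  B3 = {3, 4, 5, 6, 9}  B4 = {3, 4, 5, 8, 9}  B5 = {2, 3, 4, 6, 9}  B6 = {3, 4, 7, 8, 9}
Tree: B1–B2, B2–B3, B3–B4, B2–B5, B4–B6
The largest bag has 5 vertices, giving width 4; this decomposition certifies tw(G) ≤ 4. For the lower bound, the 5 vertices {3, 4, 5, 8, 9} are pairwise adjacent, and any tree decomposition puts a clique entirely inside one bag — forcing width ≥ 4. Combining the bounds, tw(G) = 4.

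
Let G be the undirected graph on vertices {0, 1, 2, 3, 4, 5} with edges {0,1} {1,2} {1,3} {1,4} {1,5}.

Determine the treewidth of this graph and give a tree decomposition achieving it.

The largest bag has 2 vertices, giving width 1; this decomposition certifies tw(G) ≤ 1. Any graph with an edge has treewidth ≥ 1, and G has the edge 1–5. The upper and lower bounds meet at 1, so that is the treewidth.

Treewidth 1.
One such decomposition:
Bags: B1 = {1, 5}  B2 = {1, 4}  B3 = {1, 3}  B4 = {0, 1}  B5 = {1, 2}
Tree: B1–B2, B2–B3, B1–B4, B4–B5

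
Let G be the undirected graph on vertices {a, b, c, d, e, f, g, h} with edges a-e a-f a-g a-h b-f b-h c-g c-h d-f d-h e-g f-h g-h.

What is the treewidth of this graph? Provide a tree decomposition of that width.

Every bag has size at most 3, so the width is 3 − 1 = 2 and tw(G) ≤ 2. Conversely, {a, e, g} is a clique of size 3, and the vertices of any clique must share a bag in every tree decomposition; so some bag has ≥ 3 vertices and tw(G) ≥ 2. Combining the bounds, tw(G) = 2.

Treewidth 2.
One optimal decomposition is:
Bags: B1 = {a, g, h}  B2 = {a, f, h}  B3 = {b, f, h}  B4 = {d, f, h}  B5 = {c, g, h}  B6 = {a, e, g}
Tree: B1–B2, B2–B3, B2–B4, B1–B5, B1–B6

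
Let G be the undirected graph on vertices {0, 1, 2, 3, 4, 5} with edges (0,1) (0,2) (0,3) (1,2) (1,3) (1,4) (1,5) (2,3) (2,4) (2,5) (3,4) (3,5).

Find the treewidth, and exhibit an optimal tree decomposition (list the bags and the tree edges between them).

Each bag holds 4 vertices, so the decomposition has width 3, which upper-bounds the treewidth. Conversely, {0, 1, 2, 3} is a clique of size 4, and the vertices of any clique must share a bag in every tree decomposition; so some bag has ≥ 4 vertices and tw(G) ≥ 3. Hence tw(G) = 3 exactly.

Treewidth 3.
One optimal decomposition is:
Bags: B1 = {1, 2, 3, 5}  B2 = {0, 1, 2, 3}  B3 = {1, 2, 3, 4}
Tree: B1–B2, B1–B3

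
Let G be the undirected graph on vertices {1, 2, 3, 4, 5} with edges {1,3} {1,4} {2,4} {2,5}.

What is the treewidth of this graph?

A width-1 tree decomposition is:
Bags: B1 = {2, 5}  B2 = {2, 4}  B3 = {1, 4}  B4 = {1, 3}
Tree: B1–B2, B2–B3, B3–B4
Every bag has size at most 2, so the width is 2 − 1 = 1 and tw(G) ≤ 1. Since G has at least one edge (e.g. 5–2), it is not an edgeless graph, so tw(G) ≥ 1. Combining the bounds, tw(G) = 1.

1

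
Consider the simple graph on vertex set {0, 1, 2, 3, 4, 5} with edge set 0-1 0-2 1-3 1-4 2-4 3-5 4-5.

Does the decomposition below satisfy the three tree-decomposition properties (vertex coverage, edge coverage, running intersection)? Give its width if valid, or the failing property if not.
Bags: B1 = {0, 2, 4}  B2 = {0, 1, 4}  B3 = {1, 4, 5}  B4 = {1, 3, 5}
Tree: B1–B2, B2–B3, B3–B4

Vertex coverage: the bags together contain {0, 1, 2, 3, 4, 5}, the full vertex set. Edge coverage: each edge of G has both endpoints in at least one bag. Running intersection: for every vertex, the bags containing it form a connected subtree. All three properties hold, so this is a valid tree decomposition of width max|bag| − 1 = 2, and hence tw(G) ≤ 2.

Yes; width 2.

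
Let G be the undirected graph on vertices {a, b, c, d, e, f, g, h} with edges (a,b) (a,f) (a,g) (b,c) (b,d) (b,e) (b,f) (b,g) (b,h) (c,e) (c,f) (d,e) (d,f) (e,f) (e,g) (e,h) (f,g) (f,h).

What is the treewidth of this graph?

A width-3 tree decomposition is:
Bags: B1 = {b, e, f, h}  B2 = {b, d, e, f}  B3 = {b, c, e, f}  B4 = {b, e, f, g}  B5 = {a, b, f, g}
Tree: B1–B2, B1–B3, B1–B4, B4–B5
Each bag holds 4 vertices, so the decomposition has width 3, which upper-bounds the treewidth. For the lower bound, the 4 vertices {b, d, e, f} are pairwise adjacent, and any tree decomposition puts a clique entirely inside one bag — forcing width ≥ 3. Therefore the treewidth is 3.

3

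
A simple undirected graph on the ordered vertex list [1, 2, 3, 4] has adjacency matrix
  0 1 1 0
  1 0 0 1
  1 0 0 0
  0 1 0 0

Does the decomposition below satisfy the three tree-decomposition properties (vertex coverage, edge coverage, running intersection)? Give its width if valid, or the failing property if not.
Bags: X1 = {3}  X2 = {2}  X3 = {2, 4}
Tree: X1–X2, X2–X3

No — vertex 1 appears in no bag.

A tree decomposition must satisfy three properties: every vertex lies in some bag; for every edge, both endpoints lie together in some bag; and for every vertex, the bags containing it form a connected subtree. Here vertex 1 appears in no bag, so the decomposition is invalid.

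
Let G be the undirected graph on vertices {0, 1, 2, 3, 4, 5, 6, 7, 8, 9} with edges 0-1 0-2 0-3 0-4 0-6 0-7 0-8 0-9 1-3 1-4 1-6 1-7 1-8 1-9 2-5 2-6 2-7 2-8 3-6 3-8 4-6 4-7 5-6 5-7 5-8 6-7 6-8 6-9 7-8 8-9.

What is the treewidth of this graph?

4

A width-4 tree decomposition is:
Bags: B1 = {2, 5, 6, 7, 8}  B2 = {0, 2, 6, 7, 8}  B3 = {0, 1, 6, 7, 8}  B4 = {0, 1, 3, 6, 8}  B5 = {0, 1, 6, 8, 9}  B6 = {0, 1, 4, 6, 7}
Tree: B1–B2, B2–B3, B3–B4, B4–B5, B3–B6
The largest bag has 5 vertices, giving width 4; this decomposition certifies tw(G) ≤ 4. For the lower bound, the 5 vertices {0, 1, 6, 8, 9} are pairwise adjacent, and any tree decomposition puts a clique entirely inside one bag — forcing width ≥ 4. Therefore the treewidth is 4.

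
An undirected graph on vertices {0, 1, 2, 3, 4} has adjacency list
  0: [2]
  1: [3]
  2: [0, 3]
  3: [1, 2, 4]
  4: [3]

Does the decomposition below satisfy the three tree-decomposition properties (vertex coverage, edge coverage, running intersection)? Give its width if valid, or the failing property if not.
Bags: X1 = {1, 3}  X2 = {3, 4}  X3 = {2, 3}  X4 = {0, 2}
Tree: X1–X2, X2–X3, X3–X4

Every vertex of G appears in some bag (union = {0, 1, 2, 3, 4}); every edge is covered by a bag; and for each vertex v the set of bags containing v is connected in the bag tree. The decomposition is therefore valid. The largest bag has 2 vertices, so the width is 1.

Yes; width 1.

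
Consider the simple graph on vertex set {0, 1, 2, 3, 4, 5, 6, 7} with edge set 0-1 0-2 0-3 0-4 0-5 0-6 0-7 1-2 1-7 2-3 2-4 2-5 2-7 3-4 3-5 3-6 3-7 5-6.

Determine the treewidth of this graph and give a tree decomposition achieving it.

Treewidth 3.
Bags: B1 = {0, 2, 3, 4}  B2 = {0, 2, 3, 5}  B3 = {0, 3, 5, 6}  B4 = {0, 2, 3, 7}  B5 = {0, 1, 2, 7}
Tree: B1–B2, B2–B3, B2–B4, B4–B5

Every bag has size at most 4, so the width is 4 − 1 = 3 and tw(G) ≤ 3. For the lower bound, the 4 vertices {0, 1, 2, 7} are pairwise adjacent, and any tree decomposition puts a clique entirely inside one bag — forcing width ≥ 3. The upper and lower bounds meet at 3, so that is the treewidth.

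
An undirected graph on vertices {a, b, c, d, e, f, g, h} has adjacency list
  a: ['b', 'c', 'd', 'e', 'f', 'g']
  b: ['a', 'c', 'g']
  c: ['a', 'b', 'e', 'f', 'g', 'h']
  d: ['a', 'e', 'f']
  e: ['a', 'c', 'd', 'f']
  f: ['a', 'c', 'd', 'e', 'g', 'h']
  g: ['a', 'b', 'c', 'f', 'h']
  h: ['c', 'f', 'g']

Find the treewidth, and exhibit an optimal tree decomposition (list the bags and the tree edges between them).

Treewidth 3.
Bags: B1 = {a, c, e, f}  B2 = {a, c, f, g}  B3 = {a, b, c, g}  B4 = {a, d, e, f}  B5 = {c, f, g, h}
Tree: B1–B2, B2–B3, B1–B4, B2–B5

Every bag has size at most 4, so the width is 4 − 1 = 3 and tw(G) ≤ 3. For the lower bound, the 4 vertices {a, d, e, f} are pairwise adjacent, and any tree decomposition puts a clique entirely inside one bag — forcing width ≥ 3. Hence tw(G) = 3 exactly.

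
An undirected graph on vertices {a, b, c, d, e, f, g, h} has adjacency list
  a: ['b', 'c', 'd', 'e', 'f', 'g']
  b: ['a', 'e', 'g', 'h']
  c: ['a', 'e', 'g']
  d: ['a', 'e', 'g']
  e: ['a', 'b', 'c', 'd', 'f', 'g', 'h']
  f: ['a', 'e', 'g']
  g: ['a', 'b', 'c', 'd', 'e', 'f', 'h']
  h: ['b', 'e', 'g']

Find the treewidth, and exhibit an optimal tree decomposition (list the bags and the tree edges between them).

Each bag holds 4 vertices, so the decomposition has width 3, which upper-bounds the treewidth. For the lower bound, the 4 vertices {b, e, g, h} are pairwise adjacent, and any tree decomposition puts a clique entirely inside one bag — forcing width ≥ 3. Hence tw(G) = 3 exactly.

Treewidth 3.
One optimal decomposition is:
Bags: B1 = {a, b, e, g}  B2 = {a, e, f, g}  B3 = {a, d, e, g}  B4 = {b, e, g, h}  B5 = {a, c, e, g}
Tree: B1–B2, B2–B3, B1–B4, B2–B5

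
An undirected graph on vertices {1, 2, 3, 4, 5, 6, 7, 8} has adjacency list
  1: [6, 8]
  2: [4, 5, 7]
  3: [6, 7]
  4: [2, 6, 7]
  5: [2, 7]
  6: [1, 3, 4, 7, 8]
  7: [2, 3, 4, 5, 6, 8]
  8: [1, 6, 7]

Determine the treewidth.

A width-2 tree decomposition is:
Bags: B1 = {4, 6, 7}  B2 = {6, 7, 8}  B3 = {3, 6, 7}  B4 = {1, 6, 8}  B5 = {2, 4, 7}  B6 = {2, 5, 7}
Tree: B1–B2, B1–B3, B2–B4, B1–B5, B5–B6
The largest bag has 3 vertices, giving width 2; this decomposition certifies tw(G) ≤ 2. For the lower bound, the 3 vertices {1, 6, 8} are pairwise adjacent, and any tree decomposition puts a clique entirely inside one bag — forcing width ≥ 2. Hence tw(G) = 2 exactly.

2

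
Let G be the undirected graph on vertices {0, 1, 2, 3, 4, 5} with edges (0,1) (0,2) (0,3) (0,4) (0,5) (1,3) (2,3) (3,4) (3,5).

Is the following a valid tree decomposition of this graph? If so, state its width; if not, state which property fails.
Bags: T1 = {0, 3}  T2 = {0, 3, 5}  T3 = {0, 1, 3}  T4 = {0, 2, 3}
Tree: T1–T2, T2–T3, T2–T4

A tree decomposition must satisfy three properties: every vertex lies in some bag; for every edge, both endpoints lie together in some bag; and for every vertex, the bags containing it form a connected subtree. Here vertex 4 appears in no bag, so the decomposition is invalid.

No — vertex 4 appears in no bag.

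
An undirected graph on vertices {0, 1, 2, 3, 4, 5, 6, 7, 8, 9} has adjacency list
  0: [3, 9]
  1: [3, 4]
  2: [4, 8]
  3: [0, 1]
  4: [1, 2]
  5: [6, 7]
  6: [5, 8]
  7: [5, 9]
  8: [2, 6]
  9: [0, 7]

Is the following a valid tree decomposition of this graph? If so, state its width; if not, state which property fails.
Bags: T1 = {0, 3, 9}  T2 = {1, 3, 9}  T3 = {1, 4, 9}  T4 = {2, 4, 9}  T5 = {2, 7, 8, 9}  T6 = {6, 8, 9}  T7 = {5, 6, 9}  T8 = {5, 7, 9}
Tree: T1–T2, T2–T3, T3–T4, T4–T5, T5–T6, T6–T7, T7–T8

A tree decomposition must satisfy three properties: every vertex lies in some bag; for every edge, both endpoints lie together in some bag; and for every vertex, the bags containing it form a connected subtree. Here bags containing vertex 7 are not connected in the tree, so the decomposition is invalid.

No — bags containing vertex 7 are not connected in the tree.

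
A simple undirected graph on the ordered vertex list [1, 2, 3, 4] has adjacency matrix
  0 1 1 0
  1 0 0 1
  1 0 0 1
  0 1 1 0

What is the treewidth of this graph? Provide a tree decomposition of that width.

Treewidth 2.
One optimal decomposition is:
Bags: B1 = {1, 3, 4}  B2 = {1, 2, 4}
Tree: B1–B2

Each bag holds 3 vertices, so the decomposition has width 2, which upper-bounds the treewidth. For the lower bound, G contains the cycle 4–3–1–2–4, so G is not a forest; only forests have treewidth ≤ 1, hence tw(G) ≥ 2. Hence tw(G) = 2 exactly.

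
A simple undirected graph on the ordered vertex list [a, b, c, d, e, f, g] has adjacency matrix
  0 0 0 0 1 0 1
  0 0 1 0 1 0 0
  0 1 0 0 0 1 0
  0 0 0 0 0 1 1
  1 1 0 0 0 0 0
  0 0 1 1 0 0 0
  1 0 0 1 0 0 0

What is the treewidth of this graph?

2

A width-2 tree decomposition is:
Bags: B1 = {b, c, e}  B2 = {c, e, f}  B3 = {d, e, f}  B4 = {d, e, g}  B5 = {a, e, g}
Tree: B1–B2, B2–B3, B3–B4, B4–B5
Each bag holds 3 vertices, so the decomposition has width 2, which upper-bounds the treewidth. For the lower bound, G contains the cycle e–b–c–f–d–g–a–e, so G is not a forest; only forests have treewidth ≤ 1, hence tw(G) ≥ 2. Combining the bounds, tw(G) = 2.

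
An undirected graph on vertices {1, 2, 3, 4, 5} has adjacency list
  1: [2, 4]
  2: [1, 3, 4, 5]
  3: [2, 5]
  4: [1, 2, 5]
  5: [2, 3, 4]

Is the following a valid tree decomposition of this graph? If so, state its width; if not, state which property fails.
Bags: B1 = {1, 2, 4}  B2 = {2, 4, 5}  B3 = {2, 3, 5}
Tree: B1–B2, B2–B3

Yes; width 2.

Checking the three conditions: (i) the bags cover all of {1, 2, 3, 4, 5}; (ii) for each edge, some bag contains both endpoints; (iii) the bags containing any fixed vertex form a subtree. All hold, so the decomposition is valid with width 3 − 1 = 2.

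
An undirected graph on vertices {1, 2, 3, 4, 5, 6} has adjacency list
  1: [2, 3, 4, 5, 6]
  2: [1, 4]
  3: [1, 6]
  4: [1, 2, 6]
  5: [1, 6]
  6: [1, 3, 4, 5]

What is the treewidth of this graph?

2

A width-2 tree decomposition is:
Bags: B1 = {1, 4, 6}  B2 = {1, 3, 6}  B3 = {1, 2, 4}  B4 = {1, 5, 6}
Tree: B1–B2, B1–B3, B1–B4
Each bag holds 3 vertices, so the decomposition has width 2, which upper-bounds the treewidth. On the other hand G contains the 3-clique {1, 2, 4}. A clique must lie in a single bag of any decomposition, so no decomposition can have width below 2. Therefore the treewidth is 2.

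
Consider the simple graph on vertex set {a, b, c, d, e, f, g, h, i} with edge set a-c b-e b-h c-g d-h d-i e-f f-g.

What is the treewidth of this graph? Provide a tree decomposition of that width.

Each bag holds 2 vertices, so the decomposition has width 1, which upper-bounds the treewidth. Since G has at least one edge (e.g. i–d), it is not an edgeless graph, so tw(G) ≥ 1. The upper and lower bounds meet at 1, so that is the treewidth.

Treewidth 1.
Bags: B1 = {d, i}  B2 = {d, h}  B3 = {b, h}  B4 = {b, e}  B5 = {e, f}  B6 = {f, g}  B7 = {c, g}  B8 = {a, c}
Tree: B1–B2, B2–B3, B3–B4, B4–B5, B5–B6, B6–B7, B7–B8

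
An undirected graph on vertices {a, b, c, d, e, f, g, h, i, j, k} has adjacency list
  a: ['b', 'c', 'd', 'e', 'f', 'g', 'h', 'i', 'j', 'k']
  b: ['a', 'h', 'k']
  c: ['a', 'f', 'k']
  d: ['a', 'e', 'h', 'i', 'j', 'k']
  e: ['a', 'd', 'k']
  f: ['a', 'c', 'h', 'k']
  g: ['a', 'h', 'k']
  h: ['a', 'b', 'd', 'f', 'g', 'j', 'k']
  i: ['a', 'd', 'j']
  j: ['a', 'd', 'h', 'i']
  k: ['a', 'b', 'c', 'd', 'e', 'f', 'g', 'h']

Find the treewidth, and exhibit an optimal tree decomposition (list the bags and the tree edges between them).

The largest bag has 4 vertices, giving width 3; this decomposition certifies tw(G) ≤ 3. For the lower bound, the 4 vertices {a, d, h, j} are pairwise adjacent, and any tree decomposition puts a clique entirely inside one bag — forcing width ≥ 3. Therefore the treewidth is 3.

Treewidth 3.
Bags: B1 = {a, f, h, k}  B2 = {a, d, h, k}  B3 = {a, c, f, k}  B4 = {a, d, h, j}  B5 = {a, g, h, k}  B6 = {a, d, e, k}  B7 = {a, d, i, j}  B8 = {a, b, h, k}
Tree: B1–B2, B1–B3, B2–B4, B1–B5, B2–B6, B4–B7, B5–B8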